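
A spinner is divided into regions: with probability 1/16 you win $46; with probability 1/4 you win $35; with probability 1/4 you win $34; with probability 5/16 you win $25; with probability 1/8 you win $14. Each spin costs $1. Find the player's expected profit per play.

E[payout] = 46·1/16 + 35·1/4 + 34·1/4 + 25·5/16 + 14·1/8
 = 23/8 + 35/4 + 17/2 + 125/16 + 7/4
 = 475/16
Net = 475/16 - 1 = 459/16

28.6875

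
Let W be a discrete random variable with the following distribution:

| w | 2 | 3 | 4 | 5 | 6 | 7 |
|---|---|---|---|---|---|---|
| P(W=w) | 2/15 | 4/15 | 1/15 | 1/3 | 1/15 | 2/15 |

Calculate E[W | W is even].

3.5

P(W is even) = 2/15 + 1/15 + 1/15 = 4/15.
E[W | W is even] = [2·2/15 + 4·1/15 + 6·1/15] / (4/15)
 = 14/15 / (4/15)
 = 7/2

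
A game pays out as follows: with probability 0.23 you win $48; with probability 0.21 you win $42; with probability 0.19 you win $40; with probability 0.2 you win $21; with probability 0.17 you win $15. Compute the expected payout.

E[payout] = 48·0.23 + 42·0.21 + 40·0.19 + 21·0.2 + 15·0.17
 = 11.04 + 8.82 + 7.6 + 4.2 + 2.55
 = 34.21

34.21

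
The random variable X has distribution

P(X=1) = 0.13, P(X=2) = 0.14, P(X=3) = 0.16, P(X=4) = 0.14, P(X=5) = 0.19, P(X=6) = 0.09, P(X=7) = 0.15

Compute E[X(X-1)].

E[X(X-1)] = Σ x(x-1)·P(X=x)
 = 0·0.13 + 2·0.14 + 6·0.16 + 12·0.14 + 20·0.19 + 30·0.09 + 42·0.15
 = 0 + 0.28 + 0.96 + 1.68 + 3.8 + 2.7 + 6.3
 = 15.72

15.72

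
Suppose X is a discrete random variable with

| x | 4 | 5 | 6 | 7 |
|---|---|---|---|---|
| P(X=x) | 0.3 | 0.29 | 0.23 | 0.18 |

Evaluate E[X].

E[X] = Σ x·P(X=x)
 = 4·0.3 + 5·0.29 + 6·0.23 + 7·0.18
 = 1.2 + 1.45 + 1.38 + 1.26
 = 5.29

5.29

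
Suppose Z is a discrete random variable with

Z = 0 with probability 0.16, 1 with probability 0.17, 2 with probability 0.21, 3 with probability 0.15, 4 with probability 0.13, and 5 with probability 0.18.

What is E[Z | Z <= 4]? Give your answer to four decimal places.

1.9024

P(Z <= 4) = 0.16 + 0.17 + 0.21 + 0.15 + 0.13 = 0.82.
E[Z | Z <= 4] = [0·0.16 + 1·0.17 + 2·0.21 + 3·0.15 + 4·0.13] / 0.82
 = 1.56 / 0.82
 = 78/41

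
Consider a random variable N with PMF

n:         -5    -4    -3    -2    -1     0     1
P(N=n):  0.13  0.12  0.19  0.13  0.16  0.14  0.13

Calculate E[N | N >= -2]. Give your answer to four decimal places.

P(N >= -2) = 0.13 + 0.16 + 0.14 + 0.13 = 0.56.
E[N | N >= -2] = [(-2)·0.13 + (-1)·0.16 + 0·0.14 + 1·0.13] / 0.56
 = -0.29 / 0.56
 = -29/56

-0.5179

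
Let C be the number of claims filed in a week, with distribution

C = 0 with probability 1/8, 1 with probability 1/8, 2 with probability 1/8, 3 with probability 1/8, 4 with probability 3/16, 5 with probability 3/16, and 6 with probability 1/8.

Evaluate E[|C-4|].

1.6875

E[|C-4|] = Σ |c-4|·P(C=c)
 = 4·1/8 + 3·1/8 + 2·1/8 + 1·1/8 + 0·3/16 + 1·3/16 + 2·1/8
 = 1/2 + 3/8 + 1/4 + 1/8 + 0 + 3/16 + 1/4
 = 27/16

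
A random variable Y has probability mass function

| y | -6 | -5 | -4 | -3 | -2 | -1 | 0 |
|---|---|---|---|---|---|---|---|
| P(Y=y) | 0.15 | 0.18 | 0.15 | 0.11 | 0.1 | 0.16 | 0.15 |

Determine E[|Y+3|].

1.83

E[|Y+3|] = Σ |y+3|·P(Y=y)
 = 3·0.15 + 2·0.18 + 1·0.15 + 0·0.11 + 1·0.1 + 2·0.16 + 3·0.15
 = 0.45 + 0.36 + 0.15 + 0 + 0.1 + 0.32 + 0.45
 = 1.83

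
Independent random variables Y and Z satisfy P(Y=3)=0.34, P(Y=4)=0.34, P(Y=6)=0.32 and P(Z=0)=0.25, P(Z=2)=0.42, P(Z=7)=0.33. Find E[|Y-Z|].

E[|Y-Z|] = Σ_y Σ_z |y-z| · P(Y=y)P(Z=z)
 = 3·0.085 + 1·0.1428 + 4·0.1122 + 4·0.085 + 2·0.1428 + 3·0.1122 + 6·0.08 + 4·0.1344 + 1·0.1056
 = 0.255 + 0.1428 + 0.4488 + 0.34 + 0.2856 + 0.3366 + 0.48 + 0.5376 + 0.1056
 = 2.932

2.932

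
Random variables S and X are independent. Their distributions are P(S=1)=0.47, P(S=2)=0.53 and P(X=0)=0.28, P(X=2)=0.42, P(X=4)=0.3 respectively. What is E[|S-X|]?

1.3668

E[|S-X|] = Σ_s Σ_x |s-x| · P(S=s)P(X=x)
 = 1·0.1316 + 1·0.1974 + 3·0.141 + 2·0.1484 + 0·0.2226 + 2·0.159
 = 0.1316 + 0.1974 + 0.423 + 0.2968 + 0 + 0.318
 = 1.3668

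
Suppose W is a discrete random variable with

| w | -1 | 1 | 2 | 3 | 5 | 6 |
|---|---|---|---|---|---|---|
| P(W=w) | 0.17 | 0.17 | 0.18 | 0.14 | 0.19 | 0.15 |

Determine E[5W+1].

14.15

E[5W+1] = Σ (5w+1)·P(W=w)
 = (-4)·0.17 + 6·0.17 + 11·0.18 + 16·0.14 + 26·0.19 + 31·0.15
 = (-0.68) + 1.02 + 1.98 + 2.24 + 4.94 + 4.65
 = 14.15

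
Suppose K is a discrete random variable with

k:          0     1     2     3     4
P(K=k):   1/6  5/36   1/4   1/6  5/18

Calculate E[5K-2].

E[5K-2] = Σ (5k-2)·P(K=k)
 = (-2)·1/6 + 3·5/36 + 8·1/4 + 13·1/6 + 18·5/18
 = (-1/3) + 5/12 + 2 + 13/6 + 5
 = 37/4

9.25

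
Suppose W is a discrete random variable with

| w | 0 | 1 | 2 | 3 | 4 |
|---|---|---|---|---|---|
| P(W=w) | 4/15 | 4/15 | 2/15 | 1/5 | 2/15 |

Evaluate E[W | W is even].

P(W is even) = 4/15 + 2/15 + 2/15 = 8/15.
E[W | W is even] = [0·4/15 + 2·2/15 + 4·2/15] / (8/15)
 = 4/5 / (8/15)
 = 3/2

1.5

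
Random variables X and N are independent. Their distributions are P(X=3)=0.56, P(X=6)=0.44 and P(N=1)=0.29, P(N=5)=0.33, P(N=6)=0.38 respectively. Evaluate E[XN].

18.2304

E[XN] = Σ_x Σ_n xn · P(X=x)P(N=n)
 = 3·0.1624 + 15·0.1848 + 18·0.2128 + 6·0.1276 + 30·0.1452 + 36·0.1672
 = 0.4872 + 2.772 + 3.8304 + 0.7656 + 4.356 + 6.0192
 = 18.2304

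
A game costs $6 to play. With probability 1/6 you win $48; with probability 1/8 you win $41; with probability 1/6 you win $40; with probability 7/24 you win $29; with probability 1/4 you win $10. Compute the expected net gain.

24.75

E[payout] = 48·1/6 + 41·1/8 + 40·1/6 + 29·7/24 + 10·1/4
 = 8 + 41/8 + 20/3 + 203/24 + 5/2
 = 123/4
Net = 123/4 - 6 = 99/4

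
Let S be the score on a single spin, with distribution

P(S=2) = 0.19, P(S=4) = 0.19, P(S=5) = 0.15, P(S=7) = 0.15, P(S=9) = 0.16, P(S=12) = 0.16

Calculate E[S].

E[S] = Σ s·P(S=s)
 = 2·0.19 + 4·0.19 + 5·0.15 + 7·0.15 + 9·0.16 + 12·0.16
 = 0.38 + 0.76 + 0.75 + 1.05 + 1.44 + 1.92
 = 6.3

6.3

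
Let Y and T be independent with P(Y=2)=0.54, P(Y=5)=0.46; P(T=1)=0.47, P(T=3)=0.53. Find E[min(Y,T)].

E[min(Y,T)] = Σ_y Σ_t min(y,t) · P(Y=y)P(T=t)
 = 1·0.2538 + 2·0.2862 + 1·0.2162 + 3·0.2438
 = 0.2538 + 0.5724 + 0.2162 + 0.7314
 = 1.7738

1.7738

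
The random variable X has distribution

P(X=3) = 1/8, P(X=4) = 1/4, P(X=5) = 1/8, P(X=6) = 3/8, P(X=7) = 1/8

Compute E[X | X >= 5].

P(X >= 5) = 1/8 + 3/8 + 1/8 = 5/8.
E[X | X >= 5] = [5·1/8 + 6·3/8 + 7·1/8] / (5/8)
 = 15/4 / (5/8)
 = 6

6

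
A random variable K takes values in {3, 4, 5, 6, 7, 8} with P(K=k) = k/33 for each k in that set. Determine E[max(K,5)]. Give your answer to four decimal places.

6.3333

E[max(K,5)] = Σ max(k,5)·P(K=k)
 = 5·1/11 + 5·4/33 + 5·5/33 + 6·2/11 + 7·7/33 + 8·8/33
 = 5/11 + 20/33 + 25/33 + 12/11 + 49/33 + 64/33
 = 19/3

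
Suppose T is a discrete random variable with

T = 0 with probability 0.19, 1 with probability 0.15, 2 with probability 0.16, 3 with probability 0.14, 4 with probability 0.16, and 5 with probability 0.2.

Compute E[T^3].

E[T^3] = Σ t^3·P(T=t)
 = 0·0.19 + 1·0.15 + 8·0.16 + 27·0.14 + 64·0.16 + 125·0.2
 = 0 + 0.15 + 1.28 + 3.78 + 10.24 + 25
 = 40.45

40.45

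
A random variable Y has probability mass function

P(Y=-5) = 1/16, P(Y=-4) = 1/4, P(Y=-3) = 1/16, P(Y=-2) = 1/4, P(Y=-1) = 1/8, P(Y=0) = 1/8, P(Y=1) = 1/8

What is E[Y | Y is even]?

P(Y is even) = 1/4 + 1/4 + 1/8 = 5/8.
E[Y | Y is even] = [(-4)·1/4 + (-2)·1/4 + 0·1/8] / (5/8)
 = -3/2 / (5/8)
 = -12/5

-2.4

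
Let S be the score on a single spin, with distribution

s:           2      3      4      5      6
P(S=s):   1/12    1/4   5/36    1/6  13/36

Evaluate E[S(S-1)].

E[S(S-1)] = Σ s(s-1)·P(S=s)
 = 2·1/12 + 6·1/4 + 12·5/36 + 20·1/6 + 30·13/36
 = 1/6 + 3/2 + 5/3 + 10/3 + 65/6
 = 35/2

17.5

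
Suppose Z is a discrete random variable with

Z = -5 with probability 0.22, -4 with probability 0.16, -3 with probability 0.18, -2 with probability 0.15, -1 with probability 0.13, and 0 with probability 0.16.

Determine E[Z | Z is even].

P(Z is even) = 0.16 + 0.15 + 0.16 = 0.47.
E[Z | Z is even] = [(-4)·0.16 + (-2)·0.15 + 0·0.16] / 0.47
 = -0.94 / 0.47
 = -2

-2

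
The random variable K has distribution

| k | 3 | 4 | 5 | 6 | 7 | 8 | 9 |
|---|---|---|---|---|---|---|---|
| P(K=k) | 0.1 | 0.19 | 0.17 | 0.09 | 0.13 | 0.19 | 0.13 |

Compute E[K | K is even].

6

P(K is even) = 0.19 + 0.09 + 0.19 = 0.47.
E[K | K is even] = [4·0.19 + 6·0.09 + 8·0.19] / 0.47
 = 2.82 / 0.47
 = 6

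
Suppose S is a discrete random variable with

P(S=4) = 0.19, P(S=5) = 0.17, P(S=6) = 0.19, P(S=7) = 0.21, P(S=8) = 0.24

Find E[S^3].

269.36

E[S^3] = Σ s^3·P(S=s)
 = 64·0.19 + 125·0.17 + 216·0.19 + 343·0.21 + 512·0.24
 = 12.16 + 21.25 + 41.04 + 72.03 + 122.88
 = 269.36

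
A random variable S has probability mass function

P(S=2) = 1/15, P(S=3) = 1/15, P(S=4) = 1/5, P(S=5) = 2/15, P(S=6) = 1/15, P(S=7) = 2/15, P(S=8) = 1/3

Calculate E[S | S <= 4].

P(S <= 4) = 1/15 + 1/15 + 1/5 = 1/3.
E[S | S <= 4] = [2·1/15 + 3·1/15 + 4·1/5] / (1/3)
 = 17/15 / (1/3)
 = 17/5

3.4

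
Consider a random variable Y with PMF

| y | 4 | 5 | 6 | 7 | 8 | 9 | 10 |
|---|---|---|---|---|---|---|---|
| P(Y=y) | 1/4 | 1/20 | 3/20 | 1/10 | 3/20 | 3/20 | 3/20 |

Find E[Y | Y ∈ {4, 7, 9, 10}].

7

P(Y ∈ {4, 7, 9, 10}) = 1/4 + 1/10 + 3/20 + 3/20 = 13/20.
E[Y | Y ∈ {4, 7, 9, 10}] = [4·1/4 + 7·1/10 + 9·3/20 + 10·3/20] / (13/20)
 = 91/20 / (13/20)
 = 7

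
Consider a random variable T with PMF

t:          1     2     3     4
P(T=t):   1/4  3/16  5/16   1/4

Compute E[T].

E[T] = Σ t·P(T=t)
 = 1·1/4 + 2·3/16 + 3·5/16 + 4·1/4
 = 1/4 + 3/8 + 15/16 + 1
 = 41/16

2.5625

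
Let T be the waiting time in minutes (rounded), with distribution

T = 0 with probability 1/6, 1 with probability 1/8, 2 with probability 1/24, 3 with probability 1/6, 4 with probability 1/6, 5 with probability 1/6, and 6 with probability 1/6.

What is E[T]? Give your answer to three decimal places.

3.208

E[T] = Σ t·P(T=t)
 = 0·1/6 + 1·1/8 + 2·1/24 + 3·1/6 + 4·1/6 + 5·1/6 + 6·1/6
 = 0 + 1/8 + 1/12 + 1/2 + 2/3 + 5/6 + 1
 = 77/24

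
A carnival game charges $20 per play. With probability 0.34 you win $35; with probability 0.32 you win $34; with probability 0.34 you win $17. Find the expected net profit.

8.56

E[payout] = 35·0.34 + 34·0.32 + 17·0.34
 = 11.9 + 10.88 + 5.78
 = 28.56
Net = 28.56 - 20 = 8.56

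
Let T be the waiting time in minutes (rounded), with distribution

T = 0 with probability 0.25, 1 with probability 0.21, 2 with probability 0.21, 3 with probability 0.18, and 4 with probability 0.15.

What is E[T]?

1.77

E[T] = Σ t·P(T=t)
 = 0·0.25 + 1·0.21 + 2·0.21 + 3·0.18 + 4·0.15
 = 0 + 0.21 + 0.42 + 0.54 + 0.6
 = 1.77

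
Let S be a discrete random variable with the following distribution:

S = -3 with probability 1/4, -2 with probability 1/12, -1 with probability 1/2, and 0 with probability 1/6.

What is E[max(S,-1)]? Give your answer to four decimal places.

-0.8333

E[max(S,-1)] = Σ max(s,-1)·P(S=s)
 = (-1)·1/4 + (-1)·1/12 + (-1)·1/2 + 0·1/6
 = (-1/4) + (-1/12) + (-1/2) + 0
 = -5/6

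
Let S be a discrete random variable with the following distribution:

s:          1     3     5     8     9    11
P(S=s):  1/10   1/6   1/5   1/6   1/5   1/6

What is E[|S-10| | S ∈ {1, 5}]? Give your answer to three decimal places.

6.333

P(S ∈ {1, 5}) = 1/10 + 1/5 = 3/10.
E[|S-10| | S ∈ {1, 5}] = [9·1/10 + 5·1/5] / (3/10)
 = 19/10 / (3/10)
 = 19/3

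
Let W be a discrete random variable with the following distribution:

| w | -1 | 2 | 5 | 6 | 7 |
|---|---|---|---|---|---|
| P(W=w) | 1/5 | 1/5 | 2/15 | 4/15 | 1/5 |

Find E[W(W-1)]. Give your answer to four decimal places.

19.8667

E[W(W-1)] = Σ w(w-1)·P(W=w)
 = 2·1/5 + 2·1/5 + 20·2/15 + 30·4/15 + 42·1/5
 = 2/5 + 2/5 + 8/3 + 8 + 42/5
 = 298/15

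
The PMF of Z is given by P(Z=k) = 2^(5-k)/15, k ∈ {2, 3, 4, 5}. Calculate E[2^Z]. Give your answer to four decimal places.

8.5333

E[2^Z] = Σ 2^z·P(Z=z)
 = 4·8/15 + 8·4/15 + 16·2/15 + 32·1/15
 = 32/15 + 32/15 + 32/15 + 32/15
 = 128/15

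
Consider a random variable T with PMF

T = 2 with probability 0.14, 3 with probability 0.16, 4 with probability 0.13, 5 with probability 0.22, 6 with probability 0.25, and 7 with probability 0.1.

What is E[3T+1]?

14.74

E[3T+1] = Σ (3t+1)·P(T=t)
 = 7·0.14 + 10·0.16 + 13·0.13 + 16·0.22 + 19·0.25 + 22·0.1
 = 0.98 + 1.6 + 1.69 + 3.52 + 4.75 + 2.2
 = 14.74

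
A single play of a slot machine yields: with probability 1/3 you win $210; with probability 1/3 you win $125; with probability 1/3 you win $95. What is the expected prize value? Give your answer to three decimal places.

143.333

E[payout] = 210·1/3 + 125·1/3 + 95·1/3
 = 70 + 125/3 + 95/3
 = 430/3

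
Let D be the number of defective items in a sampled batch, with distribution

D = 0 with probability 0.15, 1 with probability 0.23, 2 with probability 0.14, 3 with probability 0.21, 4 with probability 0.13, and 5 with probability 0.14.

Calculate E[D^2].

8.26

E[D^2] = Σ d^2·P(D=d)
 = 0·0.15 + 1·0.23 + 4·0.14 + 9·0.21 + 16·0.13 + 25·0.14
 = 0 + 0.23 + 0.56 + 1.89 + 2.08 + 3.5
 = 8.26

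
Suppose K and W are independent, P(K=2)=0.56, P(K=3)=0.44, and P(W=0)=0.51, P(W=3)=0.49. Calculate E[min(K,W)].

1.1956

E[min(K,W)] = Σ_k Σ_w min(k,w) · P(K=k)P(W=w)
 = 0·0.2856 + 2·0.2744 + 0·0.2244 + 3·0.2156
 = 0 + 0.5488 + 0 + 0.6468
 = 1.1956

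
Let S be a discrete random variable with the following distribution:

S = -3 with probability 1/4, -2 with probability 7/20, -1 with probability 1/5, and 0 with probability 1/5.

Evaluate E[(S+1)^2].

1.55

E[(S+1)^2] = Σ (s+1)^2·P(S=s)
 = 4·1/4 + 1·7/20 + 0·1/5 + 1·1/5
 = 1 + 7/20 + 0 + 1/5
 = 31/20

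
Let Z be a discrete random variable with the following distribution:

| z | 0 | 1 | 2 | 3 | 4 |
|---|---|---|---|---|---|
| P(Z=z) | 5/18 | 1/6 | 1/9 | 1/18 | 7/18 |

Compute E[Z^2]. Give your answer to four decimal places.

7.3333

E[Z^2] = Σ z^2·P(Z=z)
 = 0·5/18 + 1·1/6 + 4·1/9 + 9·1/18 + 16·7/18
 = 0 + 1/6 + 4/9 + 1/2 + 56/9
 = 22/3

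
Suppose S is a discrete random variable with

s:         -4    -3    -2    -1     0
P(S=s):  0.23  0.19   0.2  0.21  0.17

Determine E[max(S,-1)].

E[max(S,-1)] = Σ max(s,-1)·P(S=s)
 = (-1)·0.23 + (-1)·0.19 + (-1)·0.2 + (-1)·0.21 + 0·0.17
 = (-0.23) + (-0.19) + (-0.2) + (-0.21) + 0
 = -0.83

-0.83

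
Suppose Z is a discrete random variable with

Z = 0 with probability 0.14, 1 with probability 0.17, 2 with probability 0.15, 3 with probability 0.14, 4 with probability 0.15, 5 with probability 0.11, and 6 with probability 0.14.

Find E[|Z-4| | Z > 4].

1.56

P(Z > 4) = 0.11 + 0.14 = 0.25.
E[|Z-4| | Z > 4] = [1·0.11 + 2·0.14] / 0.25
 = 0.39 / 0.25
 = 39/25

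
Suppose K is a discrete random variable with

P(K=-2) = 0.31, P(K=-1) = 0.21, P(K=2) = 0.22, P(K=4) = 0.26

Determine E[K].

E[K] = Σ k·P(K=k)
 = (-2)·0.31 + (-1)·0.21 + 2·0.22 + 4·0.26
 = (-0.62) + (-0.21) + 0.44 + 1.04
 = 0.65

0.65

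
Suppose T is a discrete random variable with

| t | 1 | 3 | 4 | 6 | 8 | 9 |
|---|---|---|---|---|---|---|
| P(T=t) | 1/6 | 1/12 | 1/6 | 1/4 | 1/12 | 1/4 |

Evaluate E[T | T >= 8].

P(T >= 8) = 1/12 + 1/4 = 1/3.
E[T | T >= 8] = [8·1/12 + 9·1/4] / (1/3)
 = 35/12 / (1/3)
 = 35/4

8.75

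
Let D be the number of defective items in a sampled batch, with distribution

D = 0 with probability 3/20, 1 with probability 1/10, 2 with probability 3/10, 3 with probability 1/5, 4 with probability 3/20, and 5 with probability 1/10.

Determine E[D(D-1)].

5.6

E[D(D-1)] = Σ d(d-1)·P(D=d)
 = 0·3/20 + 0·1/10 + 2·3/10 + 6·1/5 + 12·3/20 + 20·1/10
 = 0 + 0 + 3/5 + 6/5 + 9/5 + 2
 = 28/5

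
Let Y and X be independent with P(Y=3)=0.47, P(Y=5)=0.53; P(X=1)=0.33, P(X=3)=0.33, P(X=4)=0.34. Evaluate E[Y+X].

E[Y+X] = Σ_y Σ_x (y+x) · P(Y=y)P(X=x)
 = 4·0.1551 + 6·0.1551 + 7·0.1598 + 6·0.1749 + 8·0.1749 + 9·0.1802
 = 0.6204 + 0.9306 + 1.1186 + 1.0494 + 1.3992 + 1.6218
 = 6.74

6.74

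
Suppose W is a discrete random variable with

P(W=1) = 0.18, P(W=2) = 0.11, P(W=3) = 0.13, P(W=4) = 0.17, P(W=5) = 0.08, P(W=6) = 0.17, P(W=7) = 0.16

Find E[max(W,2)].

4.19

E[max(W,2)] = Σ max(w,2)·P(W=w)
 = 2·0.18 + 2·0.11 + 3·0.13 + 4·0.17 + 5·0.08 + 6·0.17 + 7·0.16
 = 0.36 + 0.22 + 0.39 + 0.68 + 0.4 + 1.02 + 1.12
 = 4.19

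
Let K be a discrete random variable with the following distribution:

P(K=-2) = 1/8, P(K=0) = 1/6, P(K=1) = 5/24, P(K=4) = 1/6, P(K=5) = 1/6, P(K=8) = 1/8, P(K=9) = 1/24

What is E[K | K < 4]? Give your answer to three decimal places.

P(K < 4) = 1/8 + 1/6 + 5/24 = 1/2.
E[K | K < 4] = [(-2)·1/8 + 0·1/6 + 1·5/24] / (1/2)
 = -1/24 / (1/2)
 = -1/12

-0.083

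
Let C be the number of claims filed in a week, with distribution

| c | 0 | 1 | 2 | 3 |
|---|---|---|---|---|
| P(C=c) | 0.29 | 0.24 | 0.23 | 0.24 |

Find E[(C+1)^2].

E[(C+1)^2] = Σ (c+1)^2·P(C=c)
 = 1·0.29 + 4·0.24 + 9·0.23 + 16·0.24
 = 0.29 + 0.96 + 2.07 + 3.84
 = 7.16

7.16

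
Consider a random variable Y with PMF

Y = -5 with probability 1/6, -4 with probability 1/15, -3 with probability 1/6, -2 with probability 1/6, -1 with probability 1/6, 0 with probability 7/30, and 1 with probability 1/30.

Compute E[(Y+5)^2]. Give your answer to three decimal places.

11.933

E[(Y+5)^2] = Σ (y+5)^2·P(Y=y)
 = 0·1/6 + 1·1/15 + 4·1/6 + 9·1/6 + 16·1/6 + 25·7/30 + 36·1/30
 = 0 + 1/15 + 2/3 + 3/2 + 8/3 + 35/6 + 6/5
 = 179/15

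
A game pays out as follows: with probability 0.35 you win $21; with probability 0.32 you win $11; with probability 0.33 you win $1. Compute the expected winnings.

11.2

E[payout] = 21·0.35 + 11·0.32 + 1·0.33
 = 7.35 + 3.52 + 0.33
 = 11.2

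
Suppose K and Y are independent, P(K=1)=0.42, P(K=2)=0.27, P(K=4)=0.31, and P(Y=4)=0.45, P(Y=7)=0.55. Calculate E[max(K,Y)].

5.65

E[max(K,Y)] = Σ_k Σ_y max(k,y) · P(K=k)P(Y=y)
 = 4·0.189 + 7·0.231 + 4·0.1215 + 7·0.1485 + 4·0.1395 + 7·0.1705
 = 0.756 + 1.617 + 0.486 + 1.0395 + 0.558 + 1.1935
 = 5.65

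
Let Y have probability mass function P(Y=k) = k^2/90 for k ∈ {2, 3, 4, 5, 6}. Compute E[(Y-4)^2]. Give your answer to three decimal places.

E[(Y-4)^2] = Σ (y-4)^2·P(Y=y)
 = 4·2/45 + 1·1/10 + 0·8/45 + 1·5/18 + 4·2/5
 = 8/45 + 1/10 + 0 + 5/18 + 8/5
 = 97/45

2.156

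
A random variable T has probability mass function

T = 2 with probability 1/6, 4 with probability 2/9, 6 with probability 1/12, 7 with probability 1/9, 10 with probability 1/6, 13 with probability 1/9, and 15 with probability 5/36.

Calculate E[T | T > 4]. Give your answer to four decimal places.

P(T > 4) = 1/12 + 1/9 + 1/6 + 1/9 + 5/36 = 11/18.
E[T | T > 4] = [6·1/12 + 7·1/9 + 10·1/6 + 13·1/9 + 15·5/36] / (11/18)
 = 233/36 / (11/18)
 = 233/22

10.5909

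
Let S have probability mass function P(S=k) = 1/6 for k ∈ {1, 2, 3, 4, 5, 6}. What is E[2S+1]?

E[2S+1] = Σ (2s+1)·P(S=s)
 = 3·1/6 + 5·1/6 + 7·1/6 + 9·1/6 + 11·1/6 + 13·1/6
 = 1/2 + 5/6 + 7/6 + 3/2 + 11/6 + 13/6
 = 8

8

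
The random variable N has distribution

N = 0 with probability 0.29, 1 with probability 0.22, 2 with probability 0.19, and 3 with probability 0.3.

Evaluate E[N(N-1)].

2.18

E[N(N-1)] = Σ n(n-1)·P(N=n)
 = 0·0.29 + 0·0.22 + 2·0.19 + 6·0.3
 = 0 + 0 + 0.38 + 1.8
 = 2.18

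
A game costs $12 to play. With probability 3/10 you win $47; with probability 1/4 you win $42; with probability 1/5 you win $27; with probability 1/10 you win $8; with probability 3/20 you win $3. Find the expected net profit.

E[payout] = 47·3/10 + 42·1/4 + 27·1/5 + 8·1/10 + 3·3/20
 = 141/10 + 21/2 + 27/5 + 4/5 + 9/20
 = 125/4
Net = 125/4 - 12 = 77/4

19.25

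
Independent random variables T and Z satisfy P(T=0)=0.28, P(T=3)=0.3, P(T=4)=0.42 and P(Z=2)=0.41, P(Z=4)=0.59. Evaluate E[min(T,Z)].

2.1126

E[min(T,Z)] = Σ_t Σ_z min(t,z) · P(T=t)P(Z=z)
 = 0·0.1148 + 0·0.1652 + 2·0.123 + 3·0.177 + 2·0.1722 + 4·0.2478
 = 0 + 0 + 0.246 + 0.531 + 0.3444 + 0.9912
 = 2.1126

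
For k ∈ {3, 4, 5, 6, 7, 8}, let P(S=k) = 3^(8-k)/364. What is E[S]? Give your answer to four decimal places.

3.4918

E[S] = Σ s·P(S=s)
 = 3·243/364 + 4·81/364 + 5·27/364 + 6·9/364 + 7·3/364 + 8·1/364
 = 729/364 + 81/91 + 135/364 + 27/182 + 3/52 + 2/91
 = 1271/364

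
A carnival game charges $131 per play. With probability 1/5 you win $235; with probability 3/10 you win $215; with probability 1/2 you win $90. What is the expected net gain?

25.5

E[payout] = 235·1/5 + 215·3/10 + 90·1/2
 = 47 + 129/2 + 45
 = 313/2
Net = 313/2 - 131 = 51/2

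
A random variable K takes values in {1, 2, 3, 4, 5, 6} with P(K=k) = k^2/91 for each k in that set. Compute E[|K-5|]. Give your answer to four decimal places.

0.9451

E[|K-5|] = Σ |k-5|·P(K=k)
 = 4·1/91 + 3·4/91 + 2·9/91 + 1·16/91 + 0·25/91 + 1·36/91
 = 4/91 + 12/91 + 18/91 + 16/91 + 0 + 36/91
 = 86/91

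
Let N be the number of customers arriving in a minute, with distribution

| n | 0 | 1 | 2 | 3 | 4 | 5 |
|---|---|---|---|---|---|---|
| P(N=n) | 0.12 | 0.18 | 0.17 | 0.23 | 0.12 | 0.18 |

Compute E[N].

E[N] = Σ n·P(N=n)
 = 0·0.12 + 1·0.18 + 2·0.17 + 3·0.23 + 4·0.12 + 5·0.18
 = 0 + 0.18 + 0.34 + 0.69 + 0.48 + 0.9
 = 2.59

2.59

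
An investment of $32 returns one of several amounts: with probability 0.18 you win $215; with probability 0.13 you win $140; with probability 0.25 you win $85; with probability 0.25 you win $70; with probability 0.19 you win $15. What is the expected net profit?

E[payout] = 215·0.18 + 140·0.13 + 85·0.25 + 70·0.25 + 15·0.19
 = 38.7 + 18.2 + 21.25 + 17.5 + 2.85
 = 98.5
Net = 98.5 - 32 = 66.5

66.5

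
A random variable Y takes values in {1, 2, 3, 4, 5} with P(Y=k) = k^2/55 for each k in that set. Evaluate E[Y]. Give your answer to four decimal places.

E[Y] = Σ y·P(Y=y)
 = 1·1/55 + 2·4/55 + 3·9/55 + 4·16/55 + 5·5/11
 = 1/55 + 8/55 + 27/55 + 64/55 + 25/11
 = 45/11

4.0909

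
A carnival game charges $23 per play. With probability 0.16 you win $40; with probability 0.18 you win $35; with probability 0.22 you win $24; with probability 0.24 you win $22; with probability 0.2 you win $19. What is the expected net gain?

4.06

E[payout] = 40·0.16 + 35·0.18 + 24·0.22 + 22·0.24 + 19·0.2
 = 6.4 + 6.3 + 5.28 + 5.28 + 3.8
 = 27.06
Net = 27.06 - 23 = 4.06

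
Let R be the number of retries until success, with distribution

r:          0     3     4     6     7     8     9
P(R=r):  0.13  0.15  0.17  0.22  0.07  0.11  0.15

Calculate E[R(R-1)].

E[R(R-1)] = Σ r(r-1)·P(R=r)
 = 0·0.13 + 6·0.15 + 12·0.17 + 30·0.22 + 42·0.07 + 56·0.11 + 72·0.15
 = 0 + 0.9 + 2.04 + 6.6 + 2.94 + 6.16 + 10.8
 = 29.44

29.44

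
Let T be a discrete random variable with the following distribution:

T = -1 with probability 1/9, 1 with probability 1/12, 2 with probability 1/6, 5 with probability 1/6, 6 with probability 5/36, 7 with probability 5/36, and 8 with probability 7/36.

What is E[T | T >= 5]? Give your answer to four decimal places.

6.5652

P(T >= 5) = 1/6 + 5/36 + 5/36 + 7/36 = 23/36.
E[T | T >= 5] = [5·1/6 + 6·5/36 + 7·5/36 + 8·7/36] / (23/36)
 = 151/36 / (23/36)
 = 151/23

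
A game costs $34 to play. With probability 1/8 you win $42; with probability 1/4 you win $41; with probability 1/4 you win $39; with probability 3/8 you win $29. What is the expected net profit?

2.125

E[payout] = 42·1/8 + 41·1/4 + 39·1/4 + 29·3/8
 = 21/4 + 41/4 + 39/4 + 87/8
 = 289/8
Net = 289/8 - 34 = 17/8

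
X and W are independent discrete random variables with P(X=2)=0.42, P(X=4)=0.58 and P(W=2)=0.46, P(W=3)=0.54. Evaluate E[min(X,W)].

2.3132

E[min(X,W)] = Σ_x Σ_w min(x,w) · P(X=x)P(W=w)
 = 2·0.1932 + 2·0.2268 + 2·0.2668 + 3·0.3132
 = 0.3864 + 0.4536 + 0.5336 + 0.9396
 = 2.3132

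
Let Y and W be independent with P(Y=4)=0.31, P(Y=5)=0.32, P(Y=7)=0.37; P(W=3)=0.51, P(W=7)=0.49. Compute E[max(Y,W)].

E[max(Y,W)] = Σ_y Σ_w max(y,w) · P(Y=y)P(W=w)
 = 4·0.1581 + 7·0.1519 + 5·0.1632 + 7·0.1568 + 7·0.1887 + 7·0.1813
 = 0.6324 + 1.0633 + 0.816 + 1.0976 + 1.3209 + 1.2691
 = 6.1993

6.1993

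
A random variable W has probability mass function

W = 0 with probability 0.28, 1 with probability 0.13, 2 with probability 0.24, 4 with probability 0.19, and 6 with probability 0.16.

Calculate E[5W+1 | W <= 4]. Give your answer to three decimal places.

9.155

P(W <= 4) = 0.28 + 0.13 + 0.24 + 0.19 = 0.84.
E[5W+1 | W <= 4] = [1·0.28 + 6·0.13 + 11·0.24 + 21·0.19] / 0.84
 = 7.69 / 0.84
 = 769/84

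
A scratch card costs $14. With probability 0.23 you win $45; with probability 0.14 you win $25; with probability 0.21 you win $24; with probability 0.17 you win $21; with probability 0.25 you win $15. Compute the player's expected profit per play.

E[payout] = 45·0.23 + 25·0.14 + 24·0.21 + 21·0.17 + 15·0.25
 = 10.35 + 3.5 + 5.04 + 3.57 + 3.75
 = 26.21
Net = 26.21 - 14 = 12.21

12.21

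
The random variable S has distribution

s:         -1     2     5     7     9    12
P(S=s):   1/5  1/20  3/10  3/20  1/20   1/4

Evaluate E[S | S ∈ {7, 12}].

P(S ∈ {7, 12}) = 3/20 + 1/4 = 2/5.
E[S | S ∈ {7, 12}] = [7·3/20 + 12·1/4] / (2/5)
 = 81/20 / (2/5)
 = 81/8

10.125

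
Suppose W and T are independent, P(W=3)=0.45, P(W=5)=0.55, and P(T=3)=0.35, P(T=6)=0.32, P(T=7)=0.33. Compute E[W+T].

9.38

E[W+T] = Σ_w Σ_t (w+t) · P(W=w)P(T=t)
 = 6·0.1575 + 9·0.144 + 10·0.1485 + 8·0.1925 + 11·0.176 + 12·0.1815
 = 0.945 + 1.296 + 1.485 + 1.54 + 1.936 + 2.178
 = 9.38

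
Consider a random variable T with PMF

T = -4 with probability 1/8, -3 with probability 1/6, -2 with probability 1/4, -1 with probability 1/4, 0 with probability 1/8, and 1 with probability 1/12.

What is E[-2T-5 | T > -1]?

P(T > -1) = 1/8 + 1/12 = 5/24.
E[-2T-5 | T > -1] = [(-5)·1/8 + (-7)·1/12] / (5/24)
 = -29/24 / (5/24)
 = -29/5

-5.8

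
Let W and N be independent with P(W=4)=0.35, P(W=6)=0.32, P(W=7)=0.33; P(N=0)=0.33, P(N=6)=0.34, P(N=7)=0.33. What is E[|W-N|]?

E[|W-N|] = Σ_w Σ_n |w-n| · P(W=w)P(N=n)
 = 4·0.1155 + 2·0.119 + 3·0.1155 + 6·0.1056 + 0·0.1088 + 1·0.1056 + 7·0.1089 + 1·0.1122 + 0·0.1089
 = 0.462 + 0.238 + 0.3465 + 0.6336 + 0 + 0.1056 + 0.7623 + 0.1122 + 0
 = 2.6602

2.6602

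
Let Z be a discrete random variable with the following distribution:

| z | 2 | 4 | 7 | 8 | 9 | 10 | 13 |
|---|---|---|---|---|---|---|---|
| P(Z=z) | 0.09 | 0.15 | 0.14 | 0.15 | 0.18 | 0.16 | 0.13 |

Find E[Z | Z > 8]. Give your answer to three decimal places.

P(Z > 8) = 0.18 + 0.16 + 0.13 = 0.47.
E[Z | Z > 8] = [9·0.18 + 10·0.16 + 13·0.13] / 0.47
 = 4.91 / 0.47
 = 491/47

10.447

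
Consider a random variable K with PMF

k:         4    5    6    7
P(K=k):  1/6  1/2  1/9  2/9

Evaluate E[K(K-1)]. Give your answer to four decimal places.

24.6667

E[K(K-1)] = Σ k(k-1)·P(K=k)
 = 12·1/6 + 20·1/2 + 30·1/9 + 42·2/9
 = 2 + 10 + 10/3 + 28/3
 = 74/3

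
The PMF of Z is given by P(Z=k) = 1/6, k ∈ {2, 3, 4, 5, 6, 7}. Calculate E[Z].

E[Z] = Σ z·P(Z=z)
 = 2·1/6 + 3·1/6 + 4·1/6 + 5·1/6 + 6·1/6 + 7·1/6
 = 1/3 + 1/2 + 2/3 + 5/6 + 1 + 7/6
 = 9/2

4.5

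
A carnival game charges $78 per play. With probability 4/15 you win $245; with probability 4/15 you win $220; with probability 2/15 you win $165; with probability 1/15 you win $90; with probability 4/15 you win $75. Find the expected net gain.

94

E[payout] = 245·4/15 + 220·4/15 + 165·2/15 + 90·1/15 + 75·4/15
 = 196/3 + 176/3 + 22 + 6 + 20
 = 172
Net = 172 - 78 = 94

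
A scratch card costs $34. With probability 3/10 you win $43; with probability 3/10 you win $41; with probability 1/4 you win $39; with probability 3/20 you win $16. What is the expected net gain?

E[payout] = 43·3/10 + 41·3/10 + 39·1/4 + 16·3/20
 = 129/10 + 123/10 + 39/4 + 12/5
 = 747/20
Net = 747/20 - 34 = 67/20

3.35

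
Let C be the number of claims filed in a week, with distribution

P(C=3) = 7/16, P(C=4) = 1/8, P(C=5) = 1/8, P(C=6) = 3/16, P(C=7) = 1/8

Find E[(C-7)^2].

8.8125

E[(C-7)^2] = Σ (c-7)^2·P(C=c)
 = 16·7/16 + 9·1/8 + 4·1/8 + 1·3/16 + 0·1/8
 = 7 + 9/8 + 1/2 + 3/16 + 0
 = 141/16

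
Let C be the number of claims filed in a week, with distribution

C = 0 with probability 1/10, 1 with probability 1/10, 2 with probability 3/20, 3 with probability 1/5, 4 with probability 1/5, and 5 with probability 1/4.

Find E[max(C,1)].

3.15

E[max(C,1)] = Σ max(c,1)·P(C=c)
 = 1·1/10 + 1·1/10 + 2·3/20 + 3·1/5 + 4·1/5 + 5·1/4
 = 1/10 + 1/10 + 3/10 + 3/5 + 4/5 + 5/4
 = 63/20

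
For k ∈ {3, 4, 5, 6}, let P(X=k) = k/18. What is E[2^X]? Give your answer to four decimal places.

35.1111

E[2^X] = Σ 2^x·P(X=x)
 = 8·1/6 + 16·2/9 + 32·5/18 + 64·1/3
 = 4/3 + 32/9 + 80/9 + 64/3
 = 316/9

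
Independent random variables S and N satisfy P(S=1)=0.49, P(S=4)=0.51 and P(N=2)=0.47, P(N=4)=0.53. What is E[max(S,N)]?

E[max(S,N)] = Σ_s Σ_n max(s,n) · P(S=s)P(N=n)
 = 2·0.2303 + 4·0.2597 + 4·0.2397 + 4·0.2703
 = 0.4606 + 1.0388 + 0.9588 + 1.0812
 = 3.5394

3.5394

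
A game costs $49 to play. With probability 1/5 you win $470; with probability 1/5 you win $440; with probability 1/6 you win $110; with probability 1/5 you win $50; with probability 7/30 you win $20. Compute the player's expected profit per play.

166

E[payout] = 470·1/5 + 440·1/5 + 110·1/6 + 50·1/5 + 20·7/30
 = 94 + 88 + 55/3 + 10 + 14/3
 = 215
Net = 215 - 49 = 166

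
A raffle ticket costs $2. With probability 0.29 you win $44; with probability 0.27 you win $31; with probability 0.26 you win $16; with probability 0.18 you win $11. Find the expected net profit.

E[payout] = 44·0.29 + 31·0.27 + 16·0.26 + 11·0.18
 = 12.76 + 8.37 + 4.16 + 1.98
 = 27.27
Net = 27.27 - 2 = 25.27

25.27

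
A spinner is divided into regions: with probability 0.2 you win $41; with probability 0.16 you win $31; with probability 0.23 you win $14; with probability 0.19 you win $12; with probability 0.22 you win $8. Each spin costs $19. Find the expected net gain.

1.42

E[payout] = 41·0.2 + 31·0.16 + 14·0.23 + 12·0.19 + 8·0.22
 = 8.2 + 4.96 + 3.22 + 2.28 + 1.76
 = 20.42
Net = 20.42 - 19 = 1.42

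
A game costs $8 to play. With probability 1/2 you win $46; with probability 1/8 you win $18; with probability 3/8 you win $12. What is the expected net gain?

E[payout] = 46·1/2 + 18·1/8 + 12·3/8
 = 23 + 9/4 + 9/2
 = 119/4
Net = 119/4 - 8 = 87/4

21.75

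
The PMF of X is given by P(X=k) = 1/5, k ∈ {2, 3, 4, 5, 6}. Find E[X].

4

E[X] = Σ x·P(X=x)
 = 2·1/5 + 3·1/5 + 4·1/5 + 5·1/5 + 6·1/5
 = 2/5 + 3/5 + 4/5 + 1 + 6/5
 = 4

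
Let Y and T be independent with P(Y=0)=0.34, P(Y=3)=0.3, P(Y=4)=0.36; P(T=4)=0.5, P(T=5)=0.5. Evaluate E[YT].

E[YT] = Σ_y Σ_t yt · P(Y=y)P(T=t)
 = 0·0.17 + 0·0.17 + 12·0.15 + 15·0.15 + 16·0.18 + 20·0.18
 = 0 + 0 + 1.8 + 2.25 + 2.88 + 3.6
 = 10.53

10.53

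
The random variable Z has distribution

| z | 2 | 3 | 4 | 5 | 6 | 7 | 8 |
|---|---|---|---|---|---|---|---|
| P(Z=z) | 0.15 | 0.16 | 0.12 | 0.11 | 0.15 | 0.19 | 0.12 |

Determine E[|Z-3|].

2.3

E[|Z-3|] = Σ |z-3|·P(Z=z)
 = 1·0.15 + 0·0.16 + 1·0.12 + 2·0.11 + 3·0.15 + 4·0.19 + 5·0.12
 = 0.15 + 0 + 0.12 + 0.22 + 0.45 + 0.76 + 0.6
 = 2.3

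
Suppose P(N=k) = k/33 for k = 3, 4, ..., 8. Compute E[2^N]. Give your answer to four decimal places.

108.3636

E[2^N] = Σ 2^n·P(N=n)
 = 8·1/11 + 16·4/33 + 32·5/33 + 64·2/11 + 128·7/33 + 256·8/33
 = 8/11 + 64/33 + 160/33 + 128/11 + 896/33 + 2048/33
 = 1192/11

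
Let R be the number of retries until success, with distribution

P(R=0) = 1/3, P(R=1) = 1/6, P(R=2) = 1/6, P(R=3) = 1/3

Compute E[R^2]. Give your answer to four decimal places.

3.8333

E[R^2] = Σ r^2·P(R=r)
 = 0·1/3 + 1·1/6 + 4·1/6 + 9·1/3
 = 0 + 1/6 + 2/3 + 3
 = 23/6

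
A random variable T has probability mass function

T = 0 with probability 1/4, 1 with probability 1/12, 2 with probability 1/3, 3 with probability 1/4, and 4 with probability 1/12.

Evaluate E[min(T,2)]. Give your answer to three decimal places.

1.417

E[min(T,2)] = Σ min(t,2)·P(T=t)
 = 0·1/4 + 1·1/12 + 2·1/3 + 2·1/4 + 2·1/12
 = 0 + 1/12 + 2/3 + 1/2 + 1/6
 = 17/12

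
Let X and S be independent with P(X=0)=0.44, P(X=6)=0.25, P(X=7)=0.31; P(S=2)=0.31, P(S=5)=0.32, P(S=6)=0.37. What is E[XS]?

E[XS] = Σ_x Σ_s xs · P(X=x)P(S=s)
 = 0·0.1364 + 0·0.1408 + 0·0.1628 + 12·0.0775 + 30·0.08 + 36·0.0925 + 14·0.0961 + 35·0.0992 + 42·0.1147
 = 0 + 0 + 0 + 0.93 + 2.4 + 3.33 + 1.3454 + 3.472 + 4.8174
 = 16.2948

16.2948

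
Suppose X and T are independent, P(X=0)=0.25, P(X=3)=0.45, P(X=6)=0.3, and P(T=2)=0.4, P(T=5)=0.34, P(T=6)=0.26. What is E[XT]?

E[XT] = Σ_x Σ_t xt · P(X=x)P(T=t)
 = 0·0.1 + 0·0.085 + 0·0.065 + 6·0.18 + 15·0.153 + 18·0.117 + 12·0.12 + 30·0.102 + 36·0.078
 = 0 + 0 + 0 + 1.08 + 2.295 + 2.106 + 1.44 + 3.06 + 2.808
 = 12.789

12.789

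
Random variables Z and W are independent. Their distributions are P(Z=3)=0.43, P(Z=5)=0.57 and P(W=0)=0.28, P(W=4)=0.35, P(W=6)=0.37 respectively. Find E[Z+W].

7.76

E[Z+W] = Σ_z Σ_w (z+w) · P(Z=z)P(W=w)
 = 3·0.1204 + 7·0.1505 + 9·0.1591 + 5·0.1596 + 9·0.1995 + 11·0.2109
 = 0.3612 + 1.0535 + 1.4319 + 0.798 + 1.7955 + 2.3199
 = 7.76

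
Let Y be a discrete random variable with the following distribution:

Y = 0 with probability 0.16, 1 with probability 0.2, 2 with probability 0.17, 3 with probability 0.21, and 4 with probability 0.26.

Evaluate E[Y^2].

E[Y^2] = Σ y^2·P(Y=y)
 = 0·0.16 + 1·0.2 + 4·0.17 + 9·0.21 + 16·0.26
 = 0 + 0.2 + 0.68 + 1.89 + 4.16
 = 6.93

6.93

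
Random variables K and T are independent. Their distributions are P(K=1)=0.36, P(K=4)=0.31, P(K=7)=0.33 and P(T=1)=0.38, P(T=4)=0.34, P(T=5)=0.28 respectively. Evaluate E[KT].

12.2774

E[KT] = Σ_k Σ_t kt · P(K=k)P(T=t)
 = 1·0.1368 + 4·0.1224 + 5·0.1008 + 4·0.1178 + 16·0.1054 + 20·0.0868 + 7·0.1254 + 28·0.1122 + 35·0.0924
 = 0.1368 + 0.4896 + 0.504 + 0.4712 + 1.6864 + 1.736 + 0.8778 + 3.1416 + 3.234
 = 12.2774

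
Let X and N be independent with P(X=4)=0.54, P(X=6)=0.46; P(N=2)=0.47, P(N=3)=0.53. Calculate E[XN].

12.4476

E[XN] = Σ_x Σ_n xn · P(X=x)P(N=n)
 = 8·0.2538 + 12·0.2862 + 12·0.2162 + 18·0.2438
 = 2.0304 + 3.4344 + 2.5944 + 4.3884
 = 12.4476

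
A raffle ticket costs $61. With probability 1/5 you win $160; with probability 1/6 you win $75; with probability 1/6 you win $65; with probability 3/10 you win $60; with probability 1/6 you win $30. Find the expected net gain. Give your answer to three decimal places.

E[payout] = 160·1/5 + 75·1/6 + 65·1/6 + 60·3/10 + 30·1/6
 = 32 + 25/2 + 65/6 + 18 + 5
 = 235/3
Net = 235/3 - 61 = 52/3

17.333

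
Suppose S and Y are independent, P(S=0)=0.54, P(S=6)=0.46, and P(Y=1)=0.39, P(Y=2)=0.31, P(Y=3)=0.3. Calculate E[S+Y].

4.67

E[S+Y] = Σ_s Σ_y (s+y) · P(S=s)P(Y=y)
 = 1·0.2106 + 2·0.1674 + 3·0.162 + 7·0.1794 + 8·0.1426 + 9·0.138
 = 0.2106 + 0.3348 + 0.486 + 1.2558 + 1.1408 + 1.242
 = 4.67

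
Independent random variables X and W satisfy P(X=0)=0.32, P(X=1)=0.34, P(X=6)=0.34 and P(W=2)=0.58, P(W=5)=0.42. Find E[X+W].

5.64

E[X+W] = Σ_x Σ_w (x+w) · P(X=x)P(W=w)
 = 2·0.1856 + 5·0.1344 + 3·0.1972 + 6·0.1428 + 8·0.1972 + 11·0.1428
 = 0.3712 + 0.672 + 0.5916 + 0.8568 + 1.5776 + 1.5708
 = 5.64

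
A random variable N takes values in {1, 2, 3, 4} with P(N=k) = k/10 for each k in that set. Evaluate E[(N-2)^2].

2

E[(N-2)^2] = Σ (n-2)^2·P(N=n)
 = 1·1/10 + 0·1/5 + 1·3/10 + 4·2/5
 = 1/10 + 0 + 3/10 + 8/5
 = 2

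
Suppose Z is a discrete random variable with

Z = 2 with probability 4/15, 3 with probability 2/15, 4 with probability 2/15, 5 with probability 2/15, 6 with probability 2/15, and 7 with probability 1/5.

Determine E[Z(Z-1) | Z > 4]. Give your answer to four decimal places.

32.2857

P(Z > 4) = 2/15 + 2/15 + 1/5 = 7/15.
E[Z(Z-1) | Z > 4] = [20·2/15 + 30·2/15 + 42·1/5] / (7/15)
 = 226/15 / (7/15)
 = 226/7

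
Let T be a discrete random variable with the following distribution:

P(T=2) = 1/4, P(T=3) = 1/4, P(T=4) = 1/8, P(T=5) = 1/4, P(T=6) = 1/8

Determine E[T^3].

E[T^3] = Σ t^3·P(T=t)
 = 8·1/4 + 27·1/4 + 64·1/8 + 125·1/4 + 216·1/8
 = 2 + 27/4 + 8 + 125/4 + 27
 = 75

75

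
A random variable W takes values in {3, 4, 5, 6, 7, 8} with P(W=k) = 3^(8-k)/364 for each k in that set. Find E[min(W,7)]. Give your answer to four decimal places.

3.4890

E[min(W,7)] = Σ min(w,7)·P(W=w)
 = 3·243/364 + 4·81/364 + 5·27/364 + 6·9/364 + 7·3/364 + 7·1/364
 = 729/364 + 81/91 + 135/364 + 27/182 + 3/52 + 1/52
 = 635/182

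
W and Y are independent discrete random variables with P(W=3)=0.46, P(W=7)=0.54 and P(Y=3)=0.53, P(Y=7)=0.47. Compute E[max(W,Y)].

E[max(W,Y)] = Σ_w Σ_y max(w,y) · P(W=w)P(Y=y)
 = 3·0.2438 + 7·0.2162 + 7·0.2862 + 7·0.2538
 = 0.7314 + 1.5134 + 2.0034 + 1.7766
 = 6.0248

6.0248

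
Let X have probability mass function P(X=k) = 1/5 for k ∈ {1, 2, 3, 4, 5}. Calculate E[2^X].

E[2^X] = Σ 2^x·P(X=x)
 = 2·1/5 + 4·1/5 + 8·1/5 + 16·1/5 + 32·1/5
 = 2/5 + 4/5 + 8/5 + 16/5 + 32/5
 = 62/5

12.4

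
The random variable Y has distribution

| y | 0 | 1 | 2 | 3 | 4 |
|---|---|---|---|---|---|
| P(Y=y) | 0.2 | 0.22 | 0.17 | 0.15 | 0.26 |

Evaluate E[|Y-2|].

1.29

E[|Y-2|] = Σ |y-2|·P(Y=y)
 = 2·0.2 + 1·0.22 + 0·0.17 + 1·0.15 + 2·0.26
 = 0.4 + 0.22 + 0 + 0.15 + 0.52
 = 1.29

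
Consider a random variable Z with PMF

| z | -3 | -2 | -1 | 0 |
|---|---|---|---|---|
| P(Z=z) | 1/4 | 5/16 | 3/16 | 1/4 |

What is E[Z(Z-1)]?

5.25

E[Z(Z-1)] = Σ z(z-1)·P(Z=z)
 = 12·1/4 + 6·5/16 + 2·3/16 + 0·1/4
 = 3 + 15/8 + 3/8 + 0
 = 21/4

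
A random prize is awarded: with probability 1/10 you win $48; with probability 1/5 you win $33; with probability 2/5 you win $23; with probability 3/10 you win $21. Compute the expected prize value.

E[payout] = 48·1/10 + 33·1/5 + 23·2/5 + 21·3/10
 = 24/5 + 33/5 + 46/5 + 63/10
 = 269/10

26.9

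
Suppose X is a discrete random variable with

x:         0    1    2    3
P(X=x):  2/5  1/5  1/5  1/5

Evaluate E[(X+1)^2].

E[(X+1)^2] = Σ (x+1)^2·P(X=x)
 = 1·2/5 + 4·1/5 + 9·1/5 + 16·1/5
 = 2/5 + 4/5 + 9/5 + 16/5
 = 31/5

6.2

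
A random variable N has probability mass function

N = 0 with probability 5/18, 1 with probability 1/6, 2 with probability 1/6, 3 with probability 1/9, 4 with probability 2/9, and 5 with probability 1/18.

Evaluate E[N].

E[N] = Σ n·P(N=n)
 = 0·5/18 + 1·1/6 + 2·1/6 + 3·1/9 + 4·2/9 + 5·1/18
 = 0 + 1/6 + 1/3 + 1/3 + 8/9 + 5/18
 = 2

2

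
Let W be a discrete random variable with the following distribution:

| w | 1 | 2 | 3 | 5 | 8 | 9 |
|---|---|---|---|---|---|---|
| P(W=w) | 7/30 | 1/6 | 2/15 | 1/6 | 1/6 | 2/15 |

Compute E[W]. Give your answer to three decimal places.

E[W] = Σ w·P(W=w)
 = 1·7/30 + 2·1/6 + 3·2/15 + 5·1/6 + 8·1/6 + 9·2/15
 = 7/30 + 1/3 + 2/5 + 5/6 + 4/3 + 6/5
 = 13/3

4.333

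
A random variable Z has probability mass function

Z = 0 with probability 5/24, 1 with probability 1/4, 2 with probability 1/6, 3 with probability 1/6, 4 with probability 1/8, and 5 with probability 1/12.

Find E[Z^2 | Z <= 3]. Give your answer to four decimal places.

3.0526

P(Z <= 3) = 5/24 + 1/4 + 1/6 + 1/6 = 19/24.
E[Z^2 | Z <= 3] = [0·5/24 + 1·1/4 + 4·1/6 + 9·1/6] / (19/24)
 = 29/12 / (19/24)
 = 58/19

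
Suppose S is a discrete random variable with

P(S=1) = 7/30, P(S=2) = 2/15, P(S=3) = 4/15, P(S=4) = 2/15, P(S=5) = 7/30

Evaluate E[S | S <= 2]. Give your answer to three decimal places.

1.364

P(S <= 2) = 7/30 + 2/15 = 11/30.
E[S | S <= 2] = [1·7/30 + 2·2/15] / (11/30)
 = 1/2 / (11/30)
 = 15/11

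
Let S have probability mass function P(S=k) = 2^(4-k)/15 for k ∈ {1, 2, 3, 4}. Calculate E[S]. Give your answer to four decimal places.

E[S] = Σ s·P(S=s)
 = 1·8/15 + 2·4/15 + 3·2/15 + 4·1/15
 = 8/15 + 8/15 + 2/5 + 4/15
 = 26/15

1.7333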